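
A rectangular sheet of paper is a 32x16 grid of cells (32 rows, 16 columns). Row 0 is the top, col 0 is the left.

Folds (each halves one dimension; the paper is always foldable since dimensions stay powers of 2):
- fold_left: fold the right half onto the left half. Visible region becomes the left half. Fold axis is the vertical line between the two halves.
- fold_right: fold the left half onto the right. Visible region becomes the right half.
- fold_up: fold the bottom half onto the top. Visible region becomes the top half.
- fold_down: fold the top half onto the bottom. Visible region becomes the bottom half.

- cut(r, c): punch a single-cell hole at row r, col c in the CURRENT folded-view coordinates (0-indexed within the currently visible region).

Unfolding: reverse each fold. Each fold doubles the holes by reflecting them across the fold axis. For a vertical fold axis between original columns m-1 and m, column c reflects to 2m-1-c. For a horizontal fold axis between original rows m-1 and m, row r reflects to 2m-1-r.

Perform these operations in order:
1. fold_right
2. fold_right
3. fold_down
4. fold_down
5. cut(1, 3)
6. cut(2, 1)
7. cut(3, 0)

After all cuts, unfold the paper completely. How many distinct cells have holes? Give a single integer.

Answer: 48

Derivation:
Op 1 fold_right: fold axis v@8; visible region now rows[0,32) x cols[8,16) = 32x8
Op 2 fold_right: fold axis v@12; visible region now rows[0,32) x cols[12,16) = 32x4
Op 3 fold_down: fold axis h@16; visible region now rows[16,32) x cols[12,16) = 16x4
Op 4 fold_down: fold axis h@24; visible region now rows[24,32) x cols[12,16) = 8x4
Op 5 cut(1, 3): punch at orig (25,15); cuts so far [(25, 15)]; region rows[24,32) x cols[12,16) = 8x4
Op 6 cut(2, 1): punch at orig (26,13); cuts so far [(25, 15), (26, 13)]; region rows[24,32) x cols[12,16) = 8x4
Op 7 cut(3, 0): punch at orig (27,12); cuts so far [(25, 15), (26, 13), (27, 12)]; region rows[24,32) x cols[12,16) = 8x4
Unfold 1 (reflect across h@24): 6 holes -> [(20, 12), (21, 13), (22, 15), (25, 15), (26, 13), (27, 12)]
Unfold 2 (reflect across h@16): 12 holes -> [(4, 12), (5, 13), (6, 15), (9, 15), (10, 13), (11, 12), (20, 12), (21, 13), (22, 15), (25, 15), (26, 13), (27, 12)]
Unfold 3 (reflect across v@12): 24 holes -> [(4, 11), (4, 12), (5, 10), (5, 13), (6, 8), (6, 15), (9, 8), (9, 15), (10, 10), (10, 13), (11, 11), (11, 12), (20, 11), (20, 12), (21, 10), (21, 13), (22, 8), (22, 15), (25, 8), (25, 15), (26, 10), (26, 13), (27, 11), (27, 12)]
Unfold 4 (reflect across v@8): 48 holes -> [(4, 3), (4, 4), (4, 11), (4, 12), (5, 2), (5, 5), (5, 10), (5, 13), (6, 0), (6, 7), (6, 8), (6, 15), (9, 0), (9, 7), (9, 8), (9, 15), (10, 2), (10, 5), (10, 10), (10, 13), (11, 3), (11, 4), (11, 11), (11, 12), (20, 3), (20, 4), (20, 11), (20, 12), (21, 2), (21, 5), (21, 10), (21, 13), (22, 0), (22, 7), (22, 8), (22, 15), (25, 0), (25, 7), (25, 8), (25, 15), (26, 2), (26, 5), (26, 10), (26, 13), (27, 3), (27, 4), (27, 11), (27, 12)]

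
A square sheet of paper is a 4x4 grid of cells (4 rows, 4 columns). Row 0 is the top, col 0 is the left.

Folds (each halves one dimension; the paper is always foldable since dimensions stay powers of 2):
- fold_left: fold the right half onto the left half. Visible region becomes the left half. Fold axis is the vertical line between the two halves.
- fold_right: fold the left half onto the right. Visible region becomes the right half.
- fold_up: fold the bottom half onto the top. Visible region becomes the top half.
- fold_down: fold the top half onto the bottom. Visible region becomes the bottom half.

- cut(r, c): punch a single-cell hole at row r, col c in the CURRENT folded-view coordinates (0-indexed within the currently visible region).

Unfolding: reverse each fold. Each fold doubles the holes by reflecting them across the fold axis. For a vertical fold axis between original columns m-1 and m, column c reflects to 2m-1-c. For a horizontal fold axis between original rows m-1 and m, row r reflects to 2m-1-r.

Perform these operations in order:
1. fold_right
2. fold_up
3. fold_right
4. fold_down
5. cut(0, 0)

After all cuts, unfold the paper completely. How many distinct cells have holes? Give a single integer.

Answer: 16

Derivation:
Op 1 fold_right: fold axis v@2; visible region now rows[0,4) x cols[2,4) = 4x2
Op 2 fold_up: fold axis h@2; visible region now rows[0,2) x cols[2,4) = 2x2
Op 3 fold_right: fold axis v@3; visible region now rows[0,2) x cols[3,4) = 2x1
Op 4 fold_down: fold axis h@1; visible region now rows[1,2) x cols[3,4) = 1x1
Op 5 cut(0, 0): punch at orig (1,3); cuts so far [(1, 3)]; region rows[1,2) x cols[3,4) = 1x1
Unfold 1 (reflect across h@1): 2 holes -> [(0, 3), (1, 3)]
Unfold 2 (reflect across v@3): 4 holes -> [(0, 2), (0, 3), (1, 2), (1, 3)]
Unfold 3 (reflect across h@2): 8 holes -> [(0, 2), (0, 3), (1, 2), (1, 3), (2, 2), (2, 3), (3, 2), (3, 3)]
Unfold 4 (reflect across v@2): 16 holes -> [(0, 0), (0, 1), (0, 2), (0, 3), (1, 0), (1, 1), (1, 2), (1, 3), (2, 0), (2, 1), (2, 2), (2, 3), (3, 0), (3, 1), (3, 2), (3, 3)]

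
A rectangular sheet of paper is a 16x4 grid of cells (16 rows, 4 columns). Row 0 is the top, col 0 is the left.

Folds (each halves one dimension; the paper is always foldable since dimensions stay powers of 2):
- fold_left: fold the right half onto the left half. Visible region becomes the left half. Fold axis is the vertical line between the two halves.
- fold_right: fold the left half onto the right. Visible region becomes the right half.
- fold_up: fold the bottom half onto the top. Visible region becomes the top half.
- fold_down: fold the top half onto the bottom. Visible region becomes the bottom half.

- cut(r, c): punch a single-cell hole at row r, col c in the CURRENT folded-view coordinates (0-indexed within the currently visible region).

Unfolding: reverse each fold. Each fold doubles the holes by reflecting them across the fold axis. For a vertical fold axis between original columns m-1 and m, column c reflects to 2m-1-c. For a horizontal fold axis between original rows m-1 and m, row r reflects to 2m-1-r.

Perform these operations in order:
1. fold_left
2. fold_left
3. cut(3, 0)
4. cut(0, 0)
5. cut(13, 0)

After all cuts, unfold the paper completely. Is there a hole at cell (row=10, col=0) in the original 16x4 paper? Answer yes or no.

Answer: no

Derivation:
Op 1 fold_left: fold axis v@2; visible region now rows[0,16) x cols[0,2) = 16x2
Op 2 fold_left: fold axis v@1; visible region now rows[0,16) x cols[0,1) = 16x1
Op 3 cut(3, 0): punch at orig (3,0); cuts so far [(3, 0)]; region rows[0,16) x cols[0,1) = 16x1
Op 4 cut(0, 0): punch at orig (0,0); cuts so far [(0, 0), (3, 0)]; region rows[0,16) x cols[0,1) = 16x1
Op 5 cut(13, 0): punch at orig (13,0); cuts so far [(0, 0), (3, 0), (13, 0)]; region rows[0,16) x cols[0,1) = 16x1
Unfold 1 (reflect across v@1): 6 holes -> [(0, 0), (0, 1), (3, 0), (3, 1), (13, 0), (13, 1)]
Unfold 2 (reflect across v@2): 12 holes -> [(0, 0), (0, 1), (0, 2), (0, 3), (3, 0), (3, 1), (3, 2), (3, 3), (13, 0), (13, 1), (13, 2), (13, 3)]
Holes: [(0, 0), (0, 1), (0, 2), (0, 3), (3, 0), (3, 1), (3, 2), (3, 3), (13, 0), (13, 1), (13, 2), (13, 3)]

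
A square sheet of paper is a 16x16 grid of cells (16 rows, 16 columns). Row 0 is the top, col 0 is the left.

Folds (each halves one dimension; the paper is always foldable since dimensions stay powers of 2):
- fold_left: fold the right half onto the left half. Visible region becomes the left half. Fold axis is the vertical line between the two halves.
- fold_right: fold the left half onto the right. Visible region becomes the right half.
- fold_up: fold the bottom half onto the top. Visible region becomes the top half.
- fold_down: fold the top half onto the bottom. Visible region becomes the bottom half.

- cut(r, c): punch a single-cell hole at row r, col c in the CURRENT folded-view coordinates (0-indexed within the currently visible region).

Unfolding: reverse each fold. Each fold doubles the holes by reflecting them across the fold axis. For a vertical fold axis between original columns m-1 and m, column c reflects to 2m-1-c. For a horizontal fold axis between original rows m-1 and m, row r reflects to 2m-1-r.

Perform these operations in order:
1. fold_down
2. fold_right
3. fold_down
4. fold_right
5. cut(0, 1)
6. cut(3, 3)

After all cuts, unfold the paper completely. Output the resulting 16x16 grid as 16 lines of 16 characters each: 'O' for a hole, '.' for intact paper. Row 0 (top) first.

Op 1 fold_down: fold axis h@8; visible region now rows[8,16) x cols[0,16) = 8x16
Op 2 fold_right: fold axis v@8; visible region now rows[8,16) x cols[8,16) = 8x8
Op 3 fold_down: fold axis h@12; visible region now rows[12,16) x cols[8,16) = 4x8
Op 4 fold_right: fold axis v@12; visible region now rows[12,16) x cols[12,16) = 4x4
Op 5 cut(0, 1): punch at orig (12,13); cuts so far [(12, 13)]; region rows[12,16) x cols[12,16) = 4x4
Op 6 cut(3, 3): punch at orig (15,15); cuts so far [(12, 13), (15, 15)]; region rows[12,16) x cols[12,16) = 4x4
Unfold 1 (reflect across v@12): 4 holes -> [(12, 10), (12, 13), (15, 8), (15, 15)]
Unfold 2 (reflect across h@12): 8 holes -> [(8, 8), (8, 15), (11, 10), (11, 13), (12, 10), (12, 13), (15, 8), (15, 15)]
Unfold 3 (reflect across v@8): 16 holes -> [(8, 0), (8, 7), (8, 8), (8, 15), (11, 2), (11, 5), (11, 10), (11, 13), (12, 2), (12, 5), (12, 10), (12, 13), (15, 0), (15, 7), (15, 8), (15, 15)]
Unfold 4 (reflect across h@8): 32 holes -> [(0, 0), (0, 7), (0, 8), (0, 15), (3, 2), (3, 5), (3, 10), (3, 13), (4, 2), (4, 5), (4, 10), (4, 13), (7, 0), (7, 7), (7, 8), (7, 15), (8, 0), (8, 7), (8, 8), (8, 15), (11, 2), (11, 5), (11, 10), (11, 13), (12, 2), (12, 5), (12, 10), (12, 13), (15, 0), (15, 7), (15, 8), (15, 15)]

Answer: O......OO......O
................
................
..O..O....O..O..
..O..O....O..O..
................
................
O......OO......O
O......OO......O
................
................
..O..O....O..O..
..O..O....O..O..
................
................
O......OO......O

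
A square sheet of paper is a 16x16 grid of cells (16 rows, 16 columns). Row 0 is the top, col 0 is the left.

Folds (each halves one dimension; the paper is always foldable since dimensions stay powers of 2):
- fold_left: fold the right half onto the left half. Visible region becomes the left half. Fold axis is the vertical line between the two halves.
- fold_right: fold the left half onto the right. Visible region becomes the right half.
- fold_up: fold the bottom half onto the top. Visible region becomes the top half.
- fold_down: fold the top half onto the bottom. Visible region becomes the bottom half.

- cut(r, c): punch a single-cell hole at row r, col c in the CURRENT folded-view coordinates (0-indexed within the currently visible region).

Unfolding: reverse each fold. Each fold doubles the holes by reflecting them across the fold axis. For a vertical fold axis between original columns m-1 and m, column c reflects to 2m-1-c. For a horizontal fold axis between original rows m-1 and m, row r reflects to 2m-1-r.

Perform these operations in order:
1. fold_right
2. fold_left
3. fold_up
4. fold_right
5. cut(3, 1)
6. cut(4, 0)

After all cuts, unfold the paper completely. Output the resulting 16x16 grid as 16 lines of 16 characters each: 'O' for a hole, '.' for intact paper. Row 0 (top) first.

Answer: ................
................
................
O..OO..OO..OO..O
.OO..OO..OO..OO.
................
................
................
................
................
................
.OO..OO..OO..OO.
O..OO..OO..OO..O
................
................
................

Derivation:
Op 1 fold_right: fold axis v@8; visible region now rows[0,16) x cols[8,16) = 16x8
Op 2 fold_left: fold axis v@12; visible region now rows[0,16) x cols[8,12) = 16x4
Op 3 fold_up: fold axis h@8; visible region now rows[0,8) x cols[8,12) = 8x4
Op 4 fold_right: fold axis v@10; visible region now rows[0,8) x cols[10,12) = 8x2
Op 5 cut(3, 1): punch at orig (3,11); cuts so far [(3, 11)]; region rows[0,8) x cols[10,12) = 8x2
Op 6 cut(4, 0): punch at orig (4,10); cuts so far [(3, 11), (4, 10)]; region rows[0,8) x cols[10,12) = 8x2
Unfold 1 (reflect across v@10): 4 holes -> [(3, 8), (3, 11), (4, 9), (4, 10)]
Unfold 2 (reflect across h@8): 8 holes -> [(3, 8), (3, 11), (4, 9), (4, 10), (11, 9), (11, 10), (12, 8), (12, 11)]
Unfold 3 (reflect across v@12): 16 holes -> [(3, 8), (3, 11), (3, 12), (3, 15), (4, 9), (4, 10), (4, 13), (4, 14), (11, 9), (11, 10), (11, 13), (11, 14), (12, 8), (12, 11), (12, 12), (12, 15)]
Unfold 4 (reflect across v@8): 32 holes -> [(3, 0), (3, 3), (3, 4), (3, 7), (3, 8), (3, 11), (3, 12), (3, 15), (4, 1), (4, 2), (4, 5), (4, 6), (4, 9), (4, 10), (4, 13), (4, 14), (11, 1), (11, 2), (11, 5), (11, 6), (11, 9), (11, 10), (11, 13), (11, 14), (12, 0), (12, 3), (12, 4), (12, 7), (12, 8), (12, 11), (12, 12), (12, 15)]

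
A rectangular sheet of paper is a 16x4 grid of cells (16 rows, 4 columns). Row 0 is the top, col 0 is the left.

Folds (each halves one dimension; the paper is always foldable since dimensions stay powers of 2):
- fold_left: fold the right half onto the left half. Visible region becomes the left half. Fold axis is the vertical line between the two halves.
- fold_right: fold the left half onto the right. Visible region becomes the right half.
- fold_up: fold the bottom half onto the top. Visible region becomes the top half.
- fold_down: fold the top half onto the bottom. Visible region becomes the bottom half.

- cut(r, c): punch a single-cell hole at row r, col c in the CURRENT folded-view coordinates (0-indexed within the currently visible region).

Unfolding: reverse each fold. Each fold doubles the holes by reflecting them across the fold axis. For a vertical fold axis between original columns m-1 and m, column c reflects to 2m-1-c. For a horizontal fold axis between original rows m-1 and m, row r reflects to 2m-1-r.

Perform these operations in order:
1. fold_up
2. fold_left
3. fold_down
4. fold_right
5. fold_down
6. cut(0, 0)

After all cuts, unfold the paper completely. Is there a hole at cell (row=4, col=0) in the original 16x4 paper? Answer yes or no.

Answer: no

Derivation:
Op 1 fold_up: fold axis h@8; visible region now rows[0,8) x cols[0,4) = 8x4
Op 2 fold_left: fold axis v@2; visible region now rows[0,8) x cols[0,2) = 8x2
Op 3 fold_down: fold axis h@4; visible region now rows[4,8) x cols[0,2) = 4x2
Op 4 fold_right: fold axis v@1; visible region now rows[4,8) x cols[1,2) = 4x1
Op 5 fold_down: fold axis h@6; visible region now rows[6,8) x cols[1,2) = 2x1
Op 6 cut(0, 0): punch at orig (6,1); cuts so far [(6, 1)]; region rows[6,8) x cols[1,2) = 2x1
Unfold 1 (reflect across h@6): 2 holes -> [(5, 1), (6, 1)]
Unfold 2 (reflect across v@1): 4 holes -> [(5, 0), (5, 1), (6, 0), (6, 1)]
Unfold 3 (reflect across h@4): 8 holes -> [(1, 0), (1, 1), (2, 0), (2, 1), (5, 0), (5, 1), (6, 0), (6, 1)]
Unfold 4 (reflect across v@2): 16 holes -> [(1, 0), (1, 1), (1, 2), (1, 3), (2, 0), (2, 1), (2, 2), (2, 3), (5, 0), (5, 1), (5, 2), (5, 3), (6, 0), (6, 1), (6, 2), (6, 3)]
Unfold 5 (reflect across h@8): 32 holes -> [(1, 0), (1, 1), (1, 2), (1, 3), (2, 0), (2, 1), (2, 2), (2, 3), (5, 0), (5, 1), (5, 2), (5, 3), (6, 0), (6, 1), (6, 2), (6, 3), (9, 0), (9, 1), (9, 2), (9, 3), (10, 0), (10, 1), (10, 2), (10, 3), (13, 0), (13, 1), (13, 2), (13, 3), (14, 0), (14, 1), (14, 2), (14, 3)]
Holes: [(1, 0), (1, 1), (1, 2), (1, 3), (2, 0), (2, 1), (2, 2), (2, 3), (5, 0), (5, 1), (5, 2), (5, 3), (6, 0), (6, 1), (6, 2), (6, 3), (9, 0), (9, 1), (9, 2), (9, 3), (10, 0), (10, 1), (10, 2), (10, 3), (13, 0), (13, 1), (13, 2), (13, 3), (14, 0), (14, 1), (14, 2), (14, 3)]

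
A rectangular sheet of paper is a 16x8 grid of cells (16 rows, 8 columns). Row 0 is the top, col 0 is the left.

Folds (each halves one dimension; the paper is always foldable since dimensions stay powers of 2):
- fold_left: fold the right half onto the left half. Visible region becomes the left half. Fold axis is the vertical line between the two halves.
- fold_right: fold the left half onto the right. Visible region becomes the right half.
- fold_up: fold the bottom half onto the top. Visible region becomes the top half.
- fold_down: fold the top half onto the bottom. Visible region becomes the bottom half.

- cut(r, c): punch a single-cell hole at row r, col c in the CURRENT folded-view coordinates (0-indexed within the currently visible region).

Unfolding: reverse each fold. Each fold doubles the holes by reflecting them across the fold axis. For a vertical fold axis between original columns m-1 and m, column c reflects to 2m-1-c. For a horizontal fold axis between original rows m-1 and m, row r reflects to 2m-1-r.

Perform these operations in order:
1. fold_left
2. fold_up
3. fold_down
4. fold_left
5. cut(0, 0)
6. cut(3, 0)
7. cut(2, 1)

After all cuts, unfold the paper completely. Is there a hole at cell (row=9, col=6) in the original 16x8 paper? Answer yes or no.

Answer: yes

Derivation:
Op 1 fold_left: fold axis v@4; visible region now rows[0,16) x cols[0,4) = 16x4
Op 2 fold_up: fold axis h@8; visible region now rows[0,8) x cols[0,4) = 8x4
Op 3 fold_down: fold axis h@4; visible region now rows[4,8) x cols[0,4) = 4x4
Op 4 fold_left: fold axis v@2; visible region now rows[4,8) x cols[0,2) = 4x2
Op 5 cut(0, 0): punch at orig (4,0); cuts so far [(4, 0)]; region rows[4,8) x cols[0,2) = 4x2
Op 6 cut(3, 0): punch at orig (7,0); cuts so far [(4, 0), (7, 0)]; region rows[4,8) x cols[0,2) = 4x2
Op 7 cut(2, 1): punch at orig (6,1); cuts so far [(4, 0), (6, 1), (7, 0)]; region rows[4,8) x cols[0,2) = 4x2
Unfold 1 (reflect across v@2): 6 holes -> [(4, 0), (4, 3), (6, 1), (6, 2), (7, 0), (7, 3)]
Unfold 2 (reflect across h@4): 12 holes -> [(0, 0), (0, 3), (1, 1), (1, 2), (3, 0), (3, 3), (4, 0), (4, 3), (6, 1), (6, 2), (7, 0), (7, 3)]
Unfold 3 (reflect across h@8): 24 holes -> [(0, 0), (0, 3), (1, 1), (1, 2), (3, 0), (3, 3), (4, 0), (4, 3), (6, 1), (6, 2), (7, 0), (7, 3), (8, 0), (8, 3), (9, 1), (9, 2), (11, 0), (11, 3), (12, 0), (12, 3), (14, 1), (14, 2), (15, 0), (15, 3)]
Unfold 4 (reflect across v@4): 48 holes -> [(0, 0), (0, 3), (0, 4), (0, 7), (1, 1), (1, 2), (1, 5), (1, 6), (3, 0), (3, 3), (3, 4), (3, 7), (4, 0), (4, 3), (4, 4), (4, 7), (6, 1), (6, 2), (6, 5), (6, 6), (7, 0), (7, 3), (7, 4), (7, 7), (8, 0), (8, 3), (8, 4), (8, 7), (9, 1), (9, 2), (9, 5), (9, 6), (11, 0), (11, 3), (11, 4), (11, 7), (12, 0), (12, 3), (12, 4), (12, 7), (14, 1), (14, 2), (14, 5), (14, 6), (15, 0), (15, 3), (15, 4), (15, 7)]
Holes: [(0, 0), (0, 3), (0, 4), (0, 7), (1, 1), (1, 2), (1, 5), (1, 6), (3, 0), (3, 3), (3, 4), (3, 7), (4, 0), (4, 3), (4, 4), (4, 7), (6, 1), (6, 2), (6, 5), (6, 6), (7, 0), (7, 3), (7, 4), (7, 7), (8, 0), (8, 3), (8, 4), (8, 7), (9, 1), (9, 2), (9, 5), (9, 6), (11, 0), (11, 3), (11, 4), (11, 7), (12, 0), (12, 3), (12, 4), (12, 7), (14, 1), (14, 2), (14, 5), (14, 6), (15, 0), (15, 3), (15, 4), (15, 7)]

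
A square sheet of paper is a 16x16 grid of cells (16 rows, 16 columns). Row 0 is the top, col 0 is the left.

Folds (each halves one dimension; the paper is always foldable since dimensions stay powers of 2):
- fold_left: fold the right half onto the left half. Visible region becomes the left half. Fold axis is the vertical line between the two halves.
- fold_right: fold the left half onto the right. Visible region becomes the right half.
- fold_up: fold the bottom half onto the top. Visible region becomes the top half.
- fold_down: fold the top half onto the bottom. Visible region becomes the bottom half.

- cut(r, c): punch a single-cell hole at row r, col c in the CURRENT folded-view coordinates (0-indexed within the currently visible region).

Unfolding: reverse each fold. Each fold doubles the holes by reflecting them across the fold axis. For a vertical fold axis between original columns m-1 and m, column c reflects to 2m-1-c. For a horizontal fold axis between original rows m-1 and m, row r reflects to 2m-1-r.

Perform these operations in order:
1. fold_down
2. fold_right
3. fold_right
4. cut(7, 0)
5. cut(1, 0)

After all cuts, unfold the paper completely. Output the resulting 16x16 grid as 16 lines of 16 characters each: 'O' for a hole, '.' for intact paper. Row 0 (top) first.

Answer: ...OO......OO...
................
................
................
................
................
...OO......OO...
................
................
...OO......OO...
................
................
................
................
................
...OO......OO...

Derivation:
Op 1 fold_down: fold axis h@8; visible region now rows[8,16) x cols[0,16) = 8x16
Op 2 fold_right: fold axis v@8; visible region now rows[8,16) x cols[8,16) = 8x8
Op 3 fold_right: fold axis v@12; visible region now rows[8,16) x cols[12,16) = 8x4
Op 4 cut(7, 0): punch at orig (15,12); cuts so far [(15, 12)]; region rows[8,16) x cols[12,16) = 8x4
Op 5 cut(1, 0): punch at orig (9,12); cuts so far [(9, 12), (15, 12)]; region rows[8,16) x cols[12,16) = 8x4
Unfold 1 (reflect across v@12): 4 holes -> [(9, 11), (9, 12), (15, 11), (15, 12)]
Unfold 2 (reflect across v@8): 8 holes -> [(9, 3), (9, 4), (9, 11), (9, 12), (15, 3), (15, 4), (15, 11), (15, 12)]
Unfold 3 (reflect across h@8): 16 holes -> [(0, 3), (0, 4), (0, 11), (0, 12), (6, 3), (6, 4), (6, 11), (6, 12), (9, 3), (9, 4), (9, 11), (9, 12), (15, 3), (15, 4), (15, 11), (15, 12)]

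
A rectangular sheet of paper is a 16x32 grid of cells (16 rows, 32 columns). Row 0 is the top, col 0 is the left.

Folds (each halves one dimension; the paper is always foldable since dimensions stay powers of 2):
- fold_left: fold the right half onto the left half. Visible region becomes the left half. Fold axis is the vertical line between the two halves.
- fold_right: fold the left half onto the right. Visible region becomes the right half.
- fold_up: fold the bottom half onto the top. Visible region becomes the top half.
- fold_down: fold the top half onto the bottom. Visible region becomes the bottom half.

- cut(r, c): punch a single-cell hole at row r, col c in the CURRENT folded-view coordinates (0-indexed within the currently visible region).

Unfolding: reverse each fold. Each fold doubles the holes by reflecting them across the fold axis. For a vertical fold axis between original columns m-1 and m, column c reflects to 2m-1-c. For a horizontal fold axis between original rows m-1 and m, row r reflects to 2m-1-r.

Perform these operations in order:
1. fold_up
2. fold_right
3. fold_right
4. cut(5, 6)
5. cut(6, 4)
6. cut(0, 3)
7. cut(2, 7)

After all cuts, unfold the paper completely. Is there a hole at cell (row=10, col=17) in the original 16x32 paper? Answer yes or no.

Op 1 fold_up: fold axis h@8; visible region now rows[0,8) x cols[0,32) = 8x32
Op 2 fold_right: fold axis v@16; visible region now rows[0,8) x cols[16,32) = 8x16
Op 3 fold_right: fold axis v@24; visible region now rows[0,8) x cols[24,32) = 8x8
Op 4 cut(5, 6): punch at orig (5,30); cuts so far [(5, 30)]; region rows[0,8) x cols[24,32) = 8x8
Op 5 cut(6, 4): punch at orig (6,28); cuts so far [(5, 30), (6, 28)]; region rows[0,8) x cols[24,32) = 8x8
Op 6 cut(0, 3): punch at orig (0,27); cuts so far [(0, 27), (5, 30), (6, 28)]; region rows[0,8) x cols[24,32) = 8x8
Op 7 cut(2, 7): punch at orig (2,31); cuts so far [(0, 27), (2, 31), (5, 30), (6, 28)]; region rows[0,8) x cols[24,32) = 8x8
Unfold 1 (reflect across v@24): 8 holes -> [(0, 20), (0, 27), (2, 16), (2, 31), (5, 17), (5, 30), (6, 19), (6, 28)]
Unfold 2 (reflect across v@16): 16 holes -> [(0, 4), (0, 11), (0, 20), (0, 27), (2, 0), (2, 15), (2, 16), (2, 31), (5, 1), (5, 14), (5, 17), (5, 30), (6, 3), (6, 12), (6, 19), (6, 28)]
Unfold 3 (reflect across h@8): 32 holes -> [(0, 4), (0, 11), (0, 20), (0, 27), (2, 0), (2, 15), (2, 16), (2, 31), (5, 1), (5, 14), (5, 17), (5, 30), (6, 3), (6, 12), (6, 19), (6, 28), (9, 3), (9, 12), (9, 19), (9, 28), (10, 1), (10, 14), (10, 17), (10, 30), (13, 0), (13, 15), (13, 16), (13, 31), (15, 4), (15, 11), (15, 20), (15, 27)]
Holes: [(0, 4), (0, 11), (0, 20), (0, 27), (2, 0), (2, 15), (2, 16), (2, 31), (5, 1), (5, 14), (5, 17), (5, 30), (6, 3), (6, 12), (6, 19), (6, 28), (9, 3), (9, 12), (9, 19), (9, 28), (10, 1), (10, 14), (10, 17), (10, 30), (13, 0), (13, 15), (13, 16), (13, 31), (15, 4), (15, 11), (15, 20), (15, 27)]

Answer: yes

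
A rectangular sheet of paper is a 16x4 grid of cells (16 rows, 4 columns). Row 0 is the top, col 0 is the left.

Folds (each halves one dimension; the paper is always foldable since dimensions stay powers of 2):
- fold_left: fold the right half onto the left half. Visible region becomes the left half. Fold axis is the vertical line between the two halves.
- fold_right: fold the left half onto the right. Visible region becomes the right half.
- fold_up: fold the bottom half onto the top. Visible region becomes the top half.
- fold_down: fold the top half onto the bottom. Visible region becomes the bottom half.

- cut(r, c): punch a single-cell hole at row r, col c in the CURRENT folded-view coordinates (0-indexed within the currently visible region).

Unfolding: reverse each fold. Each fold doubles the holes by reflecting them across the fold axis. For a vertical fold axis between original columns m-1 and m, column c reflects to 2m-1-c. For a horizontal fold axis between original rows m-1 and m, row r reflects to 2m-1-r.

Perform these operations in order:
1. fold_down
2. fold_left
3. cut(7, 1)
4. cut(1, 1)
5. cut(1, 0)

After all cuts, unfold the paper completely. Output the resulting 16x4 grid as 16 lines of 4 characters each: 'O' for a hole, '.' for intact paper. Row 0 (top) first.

Answer: .OO.
....
....
....
....
....
OOOO
....
....
OOOO
....
....
....
....
....
.OO.

Derivation:
Op 1 fold_down: fold axis h@8; visible region now rows[8,16) x cols[0,4) = 8x4
Op 2 fold_left: fold axis v@2; visible region now rows[8,16) x cols[0,2) = 8x2
Op 3 cut(7, 1): punch at orig (15,1); cuts so far [(15, 1)]; region rows[8,16) x cols[0,2) = 8x2
Op 4 cut(1, 1): punch at orig (9,1); cuts so far [(9, 1), (15, 1)]; region rows[8,16) x cols[0,2) = 8x2
Op 5 cut(1, 0): punch at orig (9,0); cuts so far [(9, 0), (9, 1), (15, 1)]; region rows[8,16) x cols[0,2) = 8x2
Unfold 1 (reflect across v@2): 6 holes -> [(9, 0), (9, 1), (9, 2), (9, 3), (15, 1), (15, 2)]
Unfold 2 (reflect across h@8): 12 holes -> [(0, 1), (0, 2), (6, 0), (6, 1), (6, 2), (6, 3), (9, 0), (9, 1), (9, 2), (9, 3), (15, 1), (15, 2)]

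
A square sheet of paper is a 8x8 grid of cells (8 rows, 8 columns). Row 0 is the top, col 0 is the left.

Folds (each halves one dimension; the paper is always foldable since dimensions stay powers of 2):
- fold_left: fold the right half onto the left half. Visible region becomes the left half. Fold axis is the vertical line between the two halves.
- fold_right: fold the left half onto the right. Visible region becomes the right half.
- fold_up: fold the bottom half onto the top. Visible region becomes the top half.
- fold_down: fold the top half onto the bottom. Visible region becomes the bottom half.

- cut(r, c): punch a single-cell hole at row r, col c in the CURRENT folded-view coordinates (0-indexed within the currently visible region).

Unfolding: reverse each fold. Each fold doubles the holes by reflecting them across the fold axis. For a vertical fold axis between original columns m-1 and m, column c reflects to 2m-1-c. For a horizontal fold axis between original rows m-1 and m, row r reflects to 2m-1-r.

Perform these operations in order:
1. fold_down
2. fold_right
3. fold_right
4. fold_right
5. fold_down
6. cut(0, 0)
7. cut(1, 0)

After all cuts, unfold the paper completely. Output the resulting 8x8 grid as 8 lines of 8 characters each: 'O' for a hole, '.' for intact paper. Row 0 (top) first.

Op 1 fold_down: fold axis h@4; visible region now rows[4,8) x cols[0,8) = 4x8
Op 2 fold_right: fold axis v@4; visible region now rows[4,8) x cols[4,8) = 4x4
Op 3 fold_right: fold axis v@6; visible region now rows[4,8) x cols[6,8) = 4x2
Op 4 fold_right: fold axis v@7; visible region now rows[4,8) x cols[7,8) = 4x1
Op 5 fold_down: fold axis h@6; visible region now rows[6,8) x cols[7,8) = 2x1
Op 6 cut(0, 0): punch at orig (6,7); cuts so far [(6, 7)]; region rows[6,8) x cols[7,8) = 2x1
Op 7 cut(1, 0): punch at orig (7,7); cuts so far [(6, 7), (7, 7)]; region rows[6,8) x cols[7,8) = 2x1
Unfold 1 (reflect across h@6): 4 holes -> [(4, 7), (5, 7), (6, 7), (7, 7)]
Unfold 2 (reflect across v@7): 8 holes -> [(4, 6), (4, 7), (5, 6), (5, 7), (6, 6), (6, 7), (7, 6), (7, 7)]
Unfold 3 (reflect across v@6): 16 holes -> [(4, 4), (4, 5), (4, 6), (4, 7), (5, 4), (5, 5), (5, 6), (5, 7), (6, 4), (6, 5), (6, 6), (6, 7), (7, 4), (7, 5), (7, 6), (7, 7)]
Unfold 4 (reflect across v@4): 32 holes -> [(4, 0), (4, 1), (4, 2), (4, 3), (4, 4), (4, 5), (4, 6), (4, 7), (5, 0), (5, 1), (5, 2), (5, 3), (5, 4), (5, 5), (5, 6), (5, 7), (6, 0), (6, 1), (6, 2), (6, 3), (6, 4), (6, 5), (6, 6), (6, 7), (7, 0), (7, 1), (7, 2), (7, 3), (7, 4), (7, 5), (7, 6), (7, 7)]
Unfold 5 (reflect across h@4): 64 holes -> [(0, 0), (0, 1), (0, 2), (0, 3), (0, 4), (0, 5), (0, 6), (0, 7), (1, 0), (1, 1), (1, 2), (1, 3), (1, 4), (1, 5), (1, 6), (1, 7), (2, 0), (2, 1), (2, 2), (2, 3), (2, 4), (2, 5), (2, 6), (2, 7), (3, 0), (3, 1), (3, 2), (3, 3), (3, 4), (3, 5), (3, 6), (3, 7), (4, 0), (4, 1), (4, 2), (4, 3), (4, 4), (4, 5), (4, 6), (4, 7), (5, 0), (5, 1), (5, 2), (5, 3), (5, 4), (5, 5), (5, 6), (5, 7), (6, 0), (6, 1), (6, 2), (6, 3), (6, 4), (6, 5), (6, 6), (6, 7), (7, 0), (7, 1), (7, 2), (7, 3), (7, 4), (7, 5), (7, 6), (7, 7)]

Answer: OOOOOOOO
OOOOOOOO
OOOOOOOO
OOOOOOOO
OOOOOOOO
OOOOOOOO
OOOOOOOO
OOOOOOOO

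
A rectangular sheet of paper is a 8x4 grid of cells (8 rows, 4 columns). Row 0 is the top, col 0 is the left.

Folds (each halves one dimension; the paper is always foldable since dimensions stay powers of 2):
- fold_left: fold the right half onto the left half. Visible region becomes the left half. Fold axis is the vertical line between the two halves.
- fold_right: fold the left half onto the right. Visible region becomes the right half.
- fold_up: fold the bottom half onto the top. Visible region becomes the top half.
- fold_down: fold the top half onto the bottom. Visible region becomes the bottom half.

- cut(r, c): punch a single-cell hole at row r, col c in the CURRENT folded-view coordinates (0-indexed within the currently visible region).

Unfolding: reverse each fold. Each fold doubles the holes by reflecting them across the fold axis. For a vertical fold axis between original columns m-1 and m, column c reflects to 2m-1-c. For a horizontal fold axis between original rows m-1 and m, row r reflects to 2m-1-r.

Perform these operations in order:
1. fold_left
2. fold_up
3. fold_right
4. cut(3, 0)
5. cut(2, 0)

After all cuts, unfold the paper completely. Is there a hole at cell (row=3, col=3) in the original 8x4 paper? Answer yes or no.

Answer: yes

Derivation:
Op 1 fold_left: fold axis v@2; visible region now rows[0,8) x cols[0,2) = 8x2
Op 2 fold_up: fold axis h@4; visible region now rows[0,4) x cols[0,2) = 4x2
Op 3 fold_right: fold axis v@1; visible region now rows[0,4) x cols[1,2) = 4x1
Op 4 cut(3, 0): punch at orig (3,1); cuts so far [(3, 1)]; region rows[0,4) x cols[1,2) = 4x1
Op 5 cut(2, 0): punch at orig (2,1); cuts so far [(2, 1), (3, 1)]; region rows[0,4) x cols[1,2) = 4x1
Unfold 1 (reflect across v@1): 4 holes -> [(2, 0), (2, 1), (3, 0), (3, 1)]
Unfold 2 (reflect across h@4): 8 holes -> [(2, 0), (2, 1), (3, 0), (3, 1), (4, 0), (4, 1), (5, 0), (5, 1)]
Unfold 3 (reflect across v@2): 16 holes -> [(2, 0), (2, 1), (2, 2), (2, 3), (3, 0), (3, 1), (3, 2), (3, 3), (4, 0), (4, 1), (4, 2), (4, 3), (5, 0), (5, 1), (5, 2), (5, 3)]
Holes: [(2, 0), (2, 1), (2, 2), (2, 3), (3, 0), (3, 1), (3, 2), (3, 3), (4, 0), (4, 1), (4, 2), (4, 3), (5, 0), (5, 1), (5, 2), (5, 3)]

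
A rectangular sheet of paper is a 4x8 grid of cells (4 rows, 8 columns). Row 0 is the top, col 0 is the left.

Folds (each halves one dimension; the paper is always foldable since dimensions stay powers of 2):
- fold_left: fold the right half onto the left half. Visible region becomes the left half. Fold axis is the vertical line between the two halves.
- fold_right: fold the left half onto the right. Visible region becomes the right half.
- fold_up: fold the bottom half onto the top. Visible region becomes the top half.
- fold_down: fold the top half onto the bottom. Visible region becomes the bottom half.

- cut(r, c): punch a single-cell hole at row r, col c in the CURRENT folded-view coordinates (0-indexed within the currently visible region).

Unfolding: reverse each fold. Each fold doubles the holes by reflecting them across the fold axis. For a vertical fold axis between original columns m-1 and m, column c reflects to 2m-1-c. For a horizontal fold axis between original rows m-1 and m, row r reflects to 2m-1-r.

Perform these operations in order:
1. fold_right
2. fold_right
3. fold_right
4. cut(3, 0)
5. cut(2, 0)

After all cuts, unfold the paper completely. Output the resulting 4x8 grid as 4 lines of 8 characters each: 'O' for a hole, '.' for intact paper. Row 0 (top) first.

Op 1 fold_right: fold axis v@4; visible region now rows[0,4) x cols[4,8) = 4x4
Op 2 fold_right: fold axis v@6; visible region now rows[0,4) x cols[6,8) = 4x2
Op 3 fold_right: fold axis v@7; visible region now rows[0,4) x cols[7,8) = 4x1
Op 4 cut(3, 0): punch at orig (3,7); cuts so far [(3, 7)]; region rows[0,4) x cols[7,8) = 4x1
Op 5 cut(2, 0): punch at orig (2,7); cuts so far [(2, 7), (3, 7)]; region rows[0,4) x cols[7,8) = 4x1
Unfold 1 (reflect across v@7): 4 holes -> [(2, 6), (2, 7), (3, 6), (3, 7)]
Unfold 2 (reflect across v@6): 8 holes -> [(2, 4), (2, 5), (2, 6), (2, 7), (3, 4), (3, 5), (3, 6), (3, 7)]
Unfold 3 (reflect across v@4): 16 holes -> [(2, 0), (2, 1), (2, 2), (2, 3), (2, 4), (2, 5), (2, 6), (2, 7), (3, 0), (3, 1), (3, 2), (3, 3), (3, 4), (3, 5), (3, 6), (3, 7)]

Answer: ........
........
OOOOOOOO
OOOOOOOO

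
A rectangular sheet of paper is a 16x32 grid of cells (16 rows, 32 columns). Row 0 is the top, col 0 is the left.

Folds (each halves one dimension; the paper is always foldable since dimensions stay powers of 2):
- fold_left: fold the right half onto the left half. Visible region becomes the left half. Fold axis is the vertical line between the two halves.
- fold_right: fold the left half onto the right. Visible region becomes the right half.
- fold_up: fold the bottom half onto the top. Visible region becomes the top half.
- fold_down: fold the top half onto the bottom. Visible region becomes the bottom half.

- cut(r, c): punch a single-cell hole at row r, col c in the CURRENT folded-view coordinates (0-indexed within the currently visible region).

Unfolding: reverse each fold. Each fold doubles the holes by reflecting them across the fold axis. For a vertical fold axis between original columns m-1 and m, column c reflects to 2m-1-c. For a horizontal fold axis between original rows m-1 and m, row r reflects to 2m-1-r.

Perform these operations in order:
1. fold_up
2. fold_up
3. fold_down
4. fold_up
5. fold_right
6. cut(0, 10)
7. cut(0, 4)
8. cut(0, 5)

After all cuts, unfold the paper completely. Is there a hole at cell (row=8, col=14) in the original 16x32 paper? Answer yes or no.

Op 1 fold_up: fold axis h@8; visible region now rows[0,8) x cols[0,32) = 8x32
Op 2 fold_up: fold axis h@4; visible region now rows[0,4) x cols[0,32) = 4x32
Op 3 fold_down: fold axis h@2; visible region now rows[2,4) x cols[0,32) = 2x32
Op 4 fold_up: fold axis h@3; visible region now rows[2,3) x cols[0,32) = 1x32
Op 5 fold_right: fold axis v@16; visible region now rows[2,3) x cols[16,32) = 1x16
Op 6 cut(0, 10): punch at orig (2,26); cuts so far [(2, 26)]; region rows[2,3) x cols[16,32) = 1x16
Op 7 cut(0, 4): punch at orig (2,20); cuts so far [(2, 20), (2, 26)]; region rows[2,3) x cols[16,32) = 1x16
Op 8 cut(0, 5): punch at orig (2,21); cuts so far [(2, 20), (2, 21), (2, 26)]; region rows[2,3) x cols[16,32) = 1x16
Unfold 1 (reflect across v@16): 6 holes -> [(2, 5), (2, 10), (2, 11), (2, 20), (2, 21), (2, 26)]
Unfold 2 (reflect across h@3): 12 holes -> [(2, 5), (2, 10), (2, 11), (2, 20), (2, 21), (2, 26), (3, 5), (3, 10), (3, 11), (3, 20), (3, 21), (3, 26)]
Unfold 3 (reflect across h@2): 24 holes -> [(0, 5), (0, 10), (0, 11), (0, 20), (0, 21), (0, 26), (1, 5), (1, 10), (1, 11), (1, 20), (1, 21), (1, 26), (2, 5), (2, 10), (2, 11), (2, 20), (2, 21), (2, 26), (3, 5), (3, 10), (3, 11), (3, 20), (3, 21), (3, 26)]
Unfold 4 (reflect across h@4): 48 holes -> [(0, 5), (0, 10), (0, 11), (0, 20), (0, 21), (0, 26), (1, 5), (1, 10), (1, 11), (1, 20), (1, 21), (1, 26), (2, 5), (2, 10), (2, 11), (2, 20), (2, 21), (2, 26), (3, 5), (3, 10), (3, 11), (3, 20), (3, 21), (3, 26), (4, 5), (4, 10), (4, 11), (4, 20), (4, 21), (4, 26), (5, 5), (5, 10), (5, 11), (5, 20), (5, 21), (5, 26), (6, 5), (6, 10), (6, 11), (6, 20), (6, 21), (6, 26), (7, 5), (7, 10), (7, 11), (7, 20), (7, 21), (7, 26)]
Unfold 5 (reflect across h@8): 96 holes -> [(0, 5), (0, 10), (0, 11), (0, 20), (0, 21), (0, 26), (1, 5), (1, 10), (1, 11), (1, 20), (1, 21), (1, 26), (2, 5), (2, 10), (2, 11), (2, 20), (2, 21), (2, 26), (3, 5), (3, 10), (3, 11), (3, 20), (3, 21), (3, 26), (4, 5), (4, 10), (4, 11), (4, 20), (4, 21), (4, 26), (5, 5), (5, 10), (5, 11), (5, 20), (5, 21), (5, 26), (6, 5), (6, 10), (6, 11), (6, 20), (6, 21), (6, 26), (7, 5), (7, 10), (7, 11), (7, 20), (7, 21), (7, 26), (8, 5), (8, 10), (8, 11), (8, 20), (8, 21), (8, 26), (9, 5), (9, 10), (9, 11), (9, 20), (9, 21), (9, 26), (10, 5), (10, 10), (10, 11), (10, 20), (10, 21), (10, 26), (11, 5), (11, 10), (11, 11), (11, 20), (11, 21), (11, 26), (12, 5), (12, 10), (12, 11), (12, 20), (12, 21), (12, 26), (13, 5), (13, 10), (13, 11), (13, 20), (13, 21), (13, 26), (14, 5), (14, 10), (14, 11), (14, 20), (14, 21), (14, 26), (15, 5), (15, 10), (15, 11), (15, 20), (15, 21), (15, 26)]
Holes: [(0, 5), (0, 10), (0, 11), (0, 20), (0, 21), (0, 26), (1, 5), (1, 10), (1, 11), (1, 20), (1, 21), (1, 26), (2, 5), (2, 10), (2, 11), (2, 20), (2, 21), (2, 26), (3, 5), (3, 10), (3, 11), (3, 20), (3, 21), (3, 26), (4, 5), (4, 10), (4, 11), (4, 20), (4, 21), (4, 26), (5, 5), (5, 10), (5, 11), (5, 20), (5, 21), (5, 26), (6, 5), (6, 10), (6, 11), (6, 20), (6, 21), (6, 26), (7, 5), (7, 10), (7, 11), (7, 20), (7, 21), (7, 26), (8, 5), (8, 10), (8, 11), (8, 20), (8, 21), (8, 26), (9, 5), (9, 10), (9, 11), (9, 20), (9, 21), (9, 26), (10, 5), (10, 10), (10, 11), (10, 20), (10, 21), (10, 26), (11, 5), (11, 10), (11, 11), (11, 20), (11, 21), (11, 26), (12, 5), (12, 10), (12, 11), (12, 20), (12, 21), (12, 26), (13, 5), (13, 10), (13, 11), (13, 20), (13, 21), (13, 26), (14, 5), (14, 10), (14, 11), (14, 20), (14, 21), (14, 26), (15, 5), (15, 10), (15, 11), (15, 20), (15, 21), (15, 26)]

Answer: no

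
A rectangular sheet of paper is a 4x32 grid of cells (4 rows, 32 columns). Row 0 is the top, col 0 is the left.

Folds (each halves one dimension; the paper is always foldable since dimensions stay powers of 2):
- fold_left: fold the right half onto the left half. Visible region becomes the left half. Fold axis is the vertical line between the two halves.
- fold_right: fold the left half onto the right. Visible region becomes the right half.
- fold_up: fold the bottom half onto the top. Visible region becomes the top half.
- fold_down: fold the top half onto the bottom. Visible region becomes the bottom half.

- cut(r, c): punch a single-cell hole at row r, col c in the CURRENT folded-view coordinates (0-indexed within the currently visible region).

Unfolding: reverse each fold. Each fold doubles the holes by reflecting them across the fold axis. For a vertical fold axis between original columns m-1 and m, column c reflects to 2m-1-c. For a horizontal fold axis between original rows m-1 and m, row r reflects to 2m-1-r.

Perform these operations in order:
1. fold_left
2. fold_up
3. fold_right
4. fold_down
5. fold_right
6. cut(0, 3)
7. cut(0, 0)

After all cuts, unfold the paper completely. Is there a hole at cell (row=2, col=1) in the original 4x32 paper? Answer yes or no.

Answer: no

Derivation:
Op 1 fold_left: fold axis v@16; visible region now rows[0,4) x cols[0,16) = 4x16
Op 2 fold_up: fold axis h@2; visible region now rows[0,2) x cols[0,16) = 2x16
Op 3 fold_right: fold axis v@8; visible region now rows[0,2) x cols[8,16) = 2x8
Op 4 fold_down: fold axis h@1; visible region now rows[1,2) x cols[8,16) = 1x8
Op 5 fold_right: fold axis v@12; visible region now rows[1,2) x cols[12,16) = 1x4
Op 6 cut(0, 3): punch at orig (1,15); cuts so far [(1, 15)]; region rows[1,2) x cols[12,16) = 1x4
Op 7 cut(0, 0): punch at orig (1,12); cuts so far [(1, 12), (1, 15)]; region rows[1,2) x cols[12,16) = 1x4
Unfold 1 (reflect across v@12): 4 holes -> [(1, 8), (1, 11), (1, 12), (1, 15)]
Unfold 2 (reflect across h@1): 8 holes -> [(0, 8), (0, 11), (0, 12), (0, 15), (1, 8), (1, 11), (1, 12), (1, 15)]
Unfold 3 (reflect across v@8): 16 holes -> [(0, 0), (0, 3), (0, 4), (0, 7), (0, 8), (0, 11), (0, 12), (0, 15), (1, 0), (1, 3), (1, 4), (1, 7), (1, 8), (1, 11), (1, 12), (1, 15)]
Unfold 4 (reflect across h@2): 32 holes -> [(0, 0), (0, 3), (0, 4), (0, 7), (0, 8), (0, 11), (0, 12), (0, 15), (1, 0), (1, 3), (1, 4), (1, 7), (1, 8), (1, 11), (1, 12), (1, 15), (2, 0), (2, 3), (2, 4), (2, 7), (2, 8), (2, 11), (2, 12), (2, 15), (3, 0), (3, 3), (3, 4), (3, 7), (3, 8), (3, 11), (3, 12), (3, 15)]
Unfold 5 (reflect across v@16): 64 holes -> [(0, 0), (0, 3), (0, 4), (0, 7), (0, 8), (0, 11), (0, 12), (0, 15), (0, 16), (0, 19), (0, 20), (0, 23), (0, 24), (0, 27), (0, 28), (0, 31), (1, 0), (1, 3), (1, 4), (1, 7), (1, 8), (1, 11), (1, 12), (1, 15), (1, 16), (1, 19), (1, 20), (1, 23), (1, 24), (1, 27), (1, 28), (1, 31), (2, 0), (2, 3), (2, 4), (2, 7), (2, 8), (2, 11), (2, 12), (2, 15), (2, 16), (2, 19), (2, 20), (2, 23), (2, 24), (2, 27), (2, 28), (2, 31), (3, 0), (3, 3), (3, 4), (3, 7), (3, 8), (3, 11), (3, 12), (3, 15), (3, 16), (3, 19), (3, 20), (3, 23), (3, 24), (3, 27), (3, 28), (3, 31)]
Holes: [(0, 0), (0, 3), (0, 4), (0, 7), (0, 8), (0, 11), (0, 12), (0, 15), (0, 16), (0, 19), (0, 20), (0, 23), (0, 24), (0, 27), (0, 28), (0, 31), (1, 0), (1, 3), (1, 4), (1, 7), (1, 8), (1, 11), (1, 12), (1, 15), (1, 16), (1, 19), (1, 20), (1, 23), (1, 24), (1, 27), (1, 28), (1, 31), (2, 0), (2, 3), (2, 4), (2, 7), (2, 8), (2, 11), (2, 12), (2, 15), (2, 16), (2, 19), (2, 20), (2, 23), (2, 24), (2, 27), (2, 28), (2, 31), (3, 0), (3, 3), (3, 4), (3, 7), (3, 8), (3, 11), (3, 12), (3, 15), (3, 16), (3, 19), (3, 20), (3, 23), (3, 24), (3, 27), (3, 28), (3, 31)]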